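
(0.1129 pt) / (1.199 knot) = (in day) 7.473e-10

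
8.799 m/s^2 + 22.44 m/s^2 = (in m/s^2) 31.24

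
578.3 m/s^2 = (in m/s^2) 578.3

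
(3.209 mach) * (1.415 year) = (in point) 1.382e+14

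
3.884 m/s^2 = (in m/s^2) 3.884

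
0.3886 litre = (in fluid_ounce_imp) 13.68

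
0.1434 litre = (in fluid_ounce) 4.849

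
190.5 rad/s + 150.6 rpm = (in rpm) 1970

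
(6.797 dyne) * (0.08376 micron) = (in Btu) 5.396e-15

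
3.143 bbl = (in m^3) 0.4997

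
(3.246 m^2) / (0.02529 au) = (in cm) 8.58e-08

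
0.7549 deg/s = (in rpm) 0.1258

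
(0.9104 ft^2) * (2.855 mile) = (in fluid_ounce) 1.314e+07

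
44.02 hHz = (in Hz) 4402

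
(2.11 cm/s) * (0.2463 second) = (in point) 14.73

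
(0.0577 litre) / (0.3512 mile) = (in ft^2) 1.099e-06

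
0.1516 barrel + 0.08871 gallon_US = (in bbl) 0.1537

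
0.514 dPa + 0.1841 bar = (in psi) 2.67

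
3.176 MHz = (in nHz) 3.176e+15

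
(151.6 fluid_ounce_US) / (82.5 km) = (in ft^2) 5.849e-07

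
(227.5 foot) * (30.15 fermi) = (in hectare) 2.091e-16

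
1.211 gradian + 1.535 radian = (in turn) 0.2473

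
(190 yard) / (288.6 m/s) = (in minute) 0.01003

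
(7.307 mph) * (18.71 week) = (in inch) 1.455e+09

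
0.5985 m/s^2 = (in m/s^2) 0.5985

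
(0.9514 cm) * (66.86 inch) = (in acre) 3.993e-06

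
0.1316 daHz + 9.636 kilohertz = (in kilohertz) 9.637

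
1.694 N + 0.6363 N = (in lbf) 0.5239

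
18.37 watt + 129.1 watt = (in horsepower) 0.1978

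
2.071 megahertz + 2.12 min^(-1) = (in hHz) 2.071e+04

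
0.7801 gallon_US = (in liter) 2.953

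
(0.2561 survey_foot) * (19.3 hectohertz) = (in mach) 0.4425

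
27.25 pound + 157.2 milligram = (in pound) 27.25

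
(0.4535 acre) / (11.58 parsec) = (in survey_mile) 3.191e-18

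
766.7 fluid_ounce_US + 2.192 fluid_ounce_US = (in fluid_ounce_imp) 800.3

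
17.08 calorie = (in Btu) 0.06773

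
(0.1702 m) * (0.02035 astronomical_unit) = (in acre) 1.28e+05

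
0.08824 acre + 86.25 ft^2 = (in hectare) 0.03651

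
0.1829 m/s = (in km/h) 0.6584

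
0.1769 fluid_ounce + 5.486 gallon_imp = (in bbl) 0.1569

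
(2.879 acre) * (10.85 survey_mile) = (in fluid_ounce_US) 6.879e+12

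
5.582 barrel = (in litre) 887.5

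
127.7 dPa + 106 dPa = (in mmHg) 0.1753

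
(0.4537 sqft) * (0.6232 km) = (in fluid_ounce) 8.882e+05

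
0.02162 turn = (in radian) 0.1358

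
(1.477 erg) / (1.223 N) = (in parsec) 3.914e-24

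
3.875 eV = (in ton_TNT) 1.484e-28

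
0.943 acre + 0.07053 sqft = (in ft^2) 4.108e+04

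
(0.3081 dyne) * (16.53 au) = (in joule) 7.619e+06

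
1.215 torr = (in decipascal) 1620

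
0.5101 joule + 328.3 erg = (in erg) 5.101e+06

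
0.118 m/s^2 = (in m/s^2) 0.118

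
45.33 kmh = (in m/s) 12.59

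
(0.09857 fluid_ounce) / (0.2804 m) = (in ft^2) 0.0001119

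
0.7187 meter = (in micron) 7.187e+05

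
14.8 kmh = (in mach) 0.01207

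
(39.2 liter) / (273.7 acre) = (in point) 0.0001003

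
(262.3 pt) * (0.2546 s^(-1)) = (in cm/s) 2.356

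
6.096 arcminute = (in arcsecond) 365.8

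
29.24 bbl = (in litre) 4649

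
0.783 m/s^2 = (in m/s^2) 0.783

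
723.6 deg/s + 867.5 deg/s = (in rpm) 265.2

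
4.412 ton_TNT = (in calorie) 4.412e+09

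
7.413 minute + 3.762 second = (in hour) 0.1246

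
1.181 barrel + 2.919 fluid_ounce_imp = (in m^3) 0.1878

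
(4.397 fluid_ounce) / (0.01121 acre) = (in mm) 0.002866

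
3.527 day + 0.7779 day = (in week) 0.615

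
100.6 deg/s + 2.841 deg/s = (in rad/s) 1.805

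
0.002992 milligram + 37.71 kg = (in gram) 3.771e+04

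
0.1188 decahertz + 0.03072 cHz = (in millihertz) 1188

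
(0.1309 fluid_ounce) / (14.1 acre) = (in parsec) 2.199e-27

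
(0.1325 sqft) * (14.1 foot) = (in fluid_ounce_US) 1789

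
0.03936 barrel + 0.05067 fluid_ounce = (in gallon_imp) 1.377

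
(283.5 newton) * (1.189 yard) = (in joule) 308.2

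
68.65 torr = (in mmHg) 68.65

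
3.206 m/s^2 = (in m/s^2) 3.206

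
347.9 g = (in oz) 12.27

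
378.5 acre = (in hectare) 153.2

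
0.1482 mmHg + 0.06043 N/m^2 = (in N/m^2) 19.82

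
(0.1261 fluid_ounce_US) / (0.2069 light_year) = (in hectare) 1.905e-25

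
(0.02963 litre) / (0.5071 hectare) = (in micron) 0.005843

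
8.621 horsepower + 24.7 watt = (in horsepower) 8.654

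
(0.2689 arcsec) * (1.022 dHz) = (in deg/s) 7.634e-06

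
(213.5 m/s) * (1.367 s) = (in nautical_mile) 0.1576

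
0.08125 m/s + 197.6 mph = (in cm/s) 8842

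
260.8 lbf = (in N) 1160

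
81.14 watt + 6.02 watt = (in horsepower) 0.1169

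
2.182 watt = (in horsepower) 0.002926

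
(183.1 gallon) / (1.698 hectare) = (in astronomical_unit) 2.729e-16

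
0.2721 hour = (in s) 979.6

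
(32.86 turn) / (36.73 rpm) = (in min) 0.8946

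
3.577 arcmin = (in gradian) 0.06624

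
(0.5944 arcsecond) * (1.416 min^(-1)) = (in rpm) 6.494e-07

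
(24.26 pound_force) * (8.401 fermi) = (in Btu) 8.593e-16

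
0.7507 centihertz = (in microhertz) 7507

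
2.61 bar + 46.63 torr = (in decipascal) 2.672e+06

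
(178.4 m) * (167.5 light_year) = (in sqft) 3.043e+21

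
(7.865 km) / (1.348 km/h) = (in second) 2.1e+04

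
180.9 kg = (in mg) 1.809e+08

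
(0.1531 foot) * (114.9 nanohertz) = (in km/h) 1.93e-08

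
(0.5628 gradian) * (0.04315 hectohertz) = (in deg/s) 2.186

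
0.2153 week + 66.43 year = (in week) 3464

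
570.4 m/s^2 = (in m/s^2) 570.4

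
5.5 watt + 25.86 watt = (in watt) 31.36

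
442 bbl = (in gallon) 1.856e+04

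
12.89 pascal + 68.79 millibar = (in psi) 0.9996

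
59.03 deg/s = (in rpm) 9.838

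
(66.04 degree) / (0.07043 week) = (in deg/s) 0.00155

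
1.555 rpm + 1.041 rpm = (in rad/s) 0.2719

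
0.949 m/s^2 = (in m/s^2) 0.949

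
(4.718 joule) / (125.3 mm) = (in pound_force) 8.465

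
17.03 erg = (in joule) 1.703e-06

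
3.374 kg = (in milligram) 3.374e+06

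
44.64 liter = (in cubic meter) 0.04464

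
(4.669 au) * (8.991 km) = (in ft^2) 6.76e+16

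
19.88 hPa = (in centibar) 1.988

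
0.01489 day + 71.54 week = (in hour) 1.202e+04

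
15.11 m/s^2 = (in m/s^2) 15.11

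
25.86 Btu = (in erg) 2.728e+11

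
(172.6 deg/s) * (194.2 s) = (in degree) 3.352e+04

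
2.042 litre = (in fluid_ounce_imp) 71.87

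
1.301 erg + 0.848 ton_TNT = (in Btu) 3.363e+06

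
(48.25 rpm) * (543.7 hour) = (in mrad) 9.89e+09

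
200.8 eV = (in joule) 3.217e-17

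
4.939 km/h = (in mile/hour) 3.069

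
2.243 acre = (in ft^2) 9.771e+04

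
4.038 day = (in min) 5815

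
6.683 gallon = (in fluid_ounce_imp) 890.4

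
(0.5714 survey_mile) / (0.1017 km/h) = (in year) 0.001032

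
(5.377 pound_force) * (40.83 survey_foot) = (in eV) 1.858e+21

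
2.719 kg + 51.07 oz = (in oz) 147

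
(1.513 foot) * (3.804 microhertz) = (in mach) 5.152e-09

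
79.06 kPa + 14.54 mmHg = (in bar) 0.81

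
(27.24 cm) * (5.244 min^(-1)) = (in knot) 0.04628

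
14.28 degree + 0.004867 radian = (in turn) 0.04044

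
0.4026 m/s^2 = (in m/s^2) 0.4026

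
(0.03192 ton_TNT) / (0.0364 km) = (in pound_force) 8.248e+05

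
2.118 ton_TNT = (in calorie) 2.118e+09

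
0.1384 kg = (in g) 138.4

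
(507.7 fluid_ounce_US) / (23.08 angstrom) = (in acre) 1608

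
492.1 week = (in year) 9.438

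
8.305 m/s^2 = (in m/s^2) 8.305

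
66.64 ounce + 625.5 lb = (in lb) 629.7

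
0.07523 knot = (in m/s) 0.0387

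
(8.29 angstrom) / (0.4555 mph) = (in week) 6.731e-15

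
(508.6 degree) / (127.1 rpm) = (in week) 1.103e-06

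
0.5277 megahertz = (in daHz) 5.277e+04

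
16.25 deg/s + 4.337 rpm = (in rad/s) 0.7378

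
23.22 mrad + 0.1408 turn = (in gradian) 57.8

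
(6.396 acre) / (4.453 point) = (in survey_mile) 1.024e+04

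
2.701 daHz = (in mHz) 2.701e+04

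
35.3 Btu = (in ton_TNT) 8.901e-06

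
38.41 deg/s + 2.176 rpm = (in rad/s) 0.8983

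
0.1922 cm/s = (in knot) 0.003736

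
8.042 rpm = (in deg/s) 48.25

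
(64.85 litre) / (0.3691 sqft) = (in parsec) 6.129e-17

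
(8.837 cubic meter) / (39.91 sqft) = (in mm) 2383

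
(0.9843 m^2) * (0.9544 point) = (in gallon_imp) 0.0729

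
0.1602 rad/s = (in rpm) 1.53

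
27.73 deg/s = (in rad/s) 0.484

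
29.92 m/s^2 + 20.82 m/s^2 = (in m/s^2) 50.74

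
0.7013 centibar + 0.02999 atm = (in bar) 0.0374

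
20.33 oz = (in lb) 1.271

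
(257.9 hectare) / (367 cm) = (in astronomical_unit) 4.697e-06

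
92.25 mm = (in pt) 261.5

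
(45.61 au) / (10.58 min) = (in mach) 3.157e+07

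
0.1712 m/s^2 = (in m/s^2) 0.1712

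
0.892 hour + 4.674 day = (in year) 0.01291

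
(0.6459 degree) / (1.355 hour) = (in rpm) 2.207e-05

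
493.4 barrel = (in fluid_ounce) 2.653e+06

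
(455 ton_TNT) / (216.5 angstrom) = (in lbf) 1.977e+19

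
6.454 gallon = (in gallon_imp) 5.374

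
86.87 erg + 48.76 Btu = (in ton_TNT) 1.23e-05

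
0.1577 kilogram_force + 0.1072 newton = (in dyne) 1.654e+05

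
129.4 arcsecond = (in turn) 9.985e-05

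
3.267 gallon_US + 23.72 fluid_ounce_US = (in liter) 13.07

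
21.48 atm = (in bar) 21.76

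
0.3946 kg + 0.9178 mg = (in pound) 0.8699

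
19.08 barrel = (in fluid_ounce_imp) 1.068e+05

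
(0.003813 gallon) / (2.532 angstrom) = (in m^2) 5.701e+04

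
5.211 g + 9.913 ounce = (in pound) 0.6311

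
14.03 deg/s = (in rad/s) 0.2449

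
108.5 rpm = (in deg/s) 651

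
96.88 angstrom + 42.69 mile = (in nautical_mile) 37.1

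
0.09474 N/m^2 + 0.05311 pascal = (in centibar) 0.0001479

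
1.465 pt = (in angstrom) 5.168e+06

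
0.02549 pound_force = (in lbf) 0.02549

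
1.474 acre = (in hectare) 0.5965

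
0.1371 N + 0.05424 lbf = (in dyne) 3.784e+04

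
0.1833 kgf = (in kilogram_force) 0.1833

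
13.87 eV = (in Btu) 2.106e-21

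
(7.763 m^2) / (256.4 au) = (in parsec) 6.559e-30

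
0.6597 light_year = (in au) 4.172e+04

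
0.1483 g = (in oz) 0.005231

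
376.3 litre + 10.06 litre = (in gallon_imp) 84.99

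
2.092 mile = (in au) 2.251e-08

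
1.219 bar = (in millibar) 1219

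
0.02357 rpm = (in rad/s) 0.002468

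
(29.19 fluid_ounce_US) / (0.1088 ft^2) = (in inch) 3.362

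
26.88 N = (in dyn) 2.688e+06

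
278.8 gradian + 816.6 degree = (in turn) 2.965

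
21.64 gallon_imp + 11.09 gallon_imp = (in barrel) 0.9359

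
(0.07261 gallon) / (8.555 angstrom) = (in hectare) 32.13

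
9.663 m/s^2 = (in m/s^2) 9.663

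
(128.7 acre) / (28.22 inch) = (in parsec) 2.355e-11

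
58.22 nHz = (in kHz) 5.822e-11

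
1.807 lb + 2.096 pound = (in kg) 1.77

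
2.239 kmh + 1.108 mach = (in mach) 1.11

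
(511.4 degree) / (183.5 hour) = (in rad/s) 1.351e-05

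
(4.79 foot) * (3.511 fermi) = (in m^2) 5.126e-15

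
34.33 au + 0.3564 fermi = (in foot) 1.685e+13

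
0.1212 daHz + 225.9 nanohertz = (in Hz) 1.212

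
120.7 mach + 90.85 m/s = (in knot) 8.007e+04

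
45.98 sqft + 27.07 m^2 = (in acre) 0.007745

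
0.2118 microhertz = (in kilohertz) 2.118e-10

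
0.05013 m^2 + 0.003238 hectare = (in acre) 0.008014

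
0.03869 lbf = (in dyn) 1.721e+04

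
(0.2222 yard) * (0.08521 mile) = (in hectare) 0.002786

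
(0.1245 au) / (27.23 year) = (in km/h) 78.08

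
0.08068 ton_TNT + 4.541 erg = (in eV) 2.107e+27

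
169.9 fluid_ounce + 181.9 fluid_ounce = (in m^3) 0.0104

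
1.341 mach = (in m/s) 456.6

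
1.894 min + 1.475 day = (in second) 1.276e+05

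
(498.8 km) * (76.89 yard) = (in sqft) 3.775e+08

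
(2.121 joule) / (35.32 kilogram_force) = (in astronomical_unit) 4.093e-14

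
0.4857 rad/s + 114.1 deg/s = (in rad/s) 2.477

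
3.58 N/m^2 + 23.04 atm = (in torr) 1.751e+04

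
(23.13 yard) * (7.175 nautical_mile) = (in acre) 69.45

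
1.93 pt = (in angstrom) 6.809e+06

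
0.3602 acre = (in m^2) 1458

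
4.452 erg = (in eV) 2.779e+12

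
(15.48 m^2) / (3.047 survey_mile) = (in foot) 0.01036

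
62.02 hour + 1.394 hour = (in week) 0.3775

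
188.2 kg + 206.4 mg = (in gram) 1.882e+05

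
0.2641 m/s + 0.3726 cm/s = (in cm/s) 26.78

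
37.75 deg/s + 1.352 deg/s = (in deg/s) 39.1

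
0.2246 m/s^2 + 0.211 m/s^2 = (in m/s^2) 0.4356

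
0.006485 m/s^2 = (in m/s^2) 0.006485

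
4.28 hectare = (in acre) 10.58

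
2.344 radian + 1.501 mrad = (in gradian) 149.3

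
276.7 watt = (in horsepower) 0.3711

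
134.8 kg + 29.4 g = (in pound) 297.2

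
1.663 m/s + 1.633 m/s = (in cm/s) 329.6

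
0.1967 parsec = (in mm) 6.07e+18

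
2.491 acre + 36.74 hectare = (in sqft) 4.063e+06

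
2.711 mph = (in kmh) 4.363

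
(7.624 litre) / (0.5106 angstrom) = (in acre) 3.69e+04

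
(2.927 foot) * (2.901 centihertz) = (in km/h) 0.09317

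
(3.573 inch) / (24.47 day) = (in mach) 1.261e-10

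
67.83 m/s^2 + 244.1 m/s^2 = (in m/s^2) 311.9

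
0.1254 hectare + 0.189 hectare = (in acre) 0.7769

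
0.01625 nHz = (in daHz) 1.625e-12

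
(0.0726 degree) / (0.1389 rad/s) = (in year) 2.893e-10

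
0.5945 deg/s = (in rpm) 0.09908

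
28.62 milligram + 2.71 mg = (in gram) 0.03133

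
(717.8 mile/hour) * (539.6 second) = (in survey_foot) 5.681e+05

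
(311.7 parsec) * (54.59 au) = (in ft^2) 8.455e+32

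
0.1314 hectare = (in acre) 0.3247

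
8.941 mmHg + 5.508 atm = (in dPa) 5.593e+06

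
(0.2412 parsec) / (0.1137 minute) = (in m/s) 1.091e+15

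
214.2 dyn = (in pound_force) 0.0004815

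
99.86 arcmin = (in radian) 0.02905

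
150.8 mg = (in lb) 0.0003325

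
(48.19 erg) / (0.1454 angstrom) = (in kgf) 3.38e+04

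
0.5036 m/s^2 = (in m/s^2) 0.5036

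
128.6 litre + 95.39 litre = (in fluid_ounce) 7574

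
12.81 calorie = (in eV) 3.345e+20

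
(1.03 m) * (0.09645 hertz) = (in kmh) 0.3576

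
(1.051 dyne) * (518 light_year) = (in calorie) 1.231e+13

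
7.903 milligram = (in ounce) 0.0002788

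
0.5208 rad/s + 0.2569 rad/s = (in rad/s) 0.7777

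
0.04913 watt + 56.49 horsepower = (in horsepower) 56.49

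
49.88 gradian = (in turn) 0.1247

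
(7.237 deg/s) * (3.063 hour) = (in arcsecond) 2.873e+08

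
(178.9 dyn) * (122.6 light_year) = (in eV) 1.295e+34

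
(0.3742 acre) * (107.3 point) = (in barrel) 360.5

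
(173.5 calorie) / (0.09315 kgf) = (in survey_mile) 0.4938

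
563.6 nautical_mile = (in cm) 1.044e+08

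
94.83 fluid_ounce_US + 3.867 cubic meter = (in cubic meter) 3.87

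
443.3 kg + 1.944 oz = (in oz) 1.564e+04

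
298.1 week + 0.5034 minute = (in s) 1.803e+08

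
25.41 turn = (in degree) 9148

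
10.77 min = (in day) 0.007479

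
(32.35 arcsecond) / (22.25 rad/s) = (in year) 2.235e-13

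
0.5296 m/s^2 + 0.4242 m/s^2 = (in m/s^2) 0.9538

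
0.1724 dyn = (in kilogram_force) 1.758e-07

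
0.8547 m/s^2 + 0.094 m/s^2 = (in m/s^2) 0.9487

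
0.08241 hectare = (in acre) 0.2036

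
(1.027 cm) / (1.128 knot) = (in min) 0.000295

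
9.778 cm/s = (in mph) 0.2187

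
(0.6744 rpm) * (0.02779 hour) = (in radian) 7.065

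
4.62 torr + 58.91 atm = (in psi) 865.8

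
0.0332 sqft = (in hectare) 3.084e-07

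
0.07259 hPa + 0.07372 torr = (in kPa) 0.01709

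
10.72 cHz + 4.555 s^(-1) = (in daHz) 0.4662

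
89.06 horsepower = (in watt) 6.641e+04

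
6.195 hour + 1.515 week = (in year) 0.02976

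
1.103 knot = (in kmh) 2.043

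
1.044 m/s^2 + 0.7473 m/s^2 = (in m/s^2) 1.791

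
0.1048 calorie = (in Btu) 0.0004156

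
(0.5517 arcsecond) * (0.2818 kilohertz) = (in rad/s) 0.0007537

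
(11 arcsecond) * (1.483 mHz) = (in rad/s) 7.909e-08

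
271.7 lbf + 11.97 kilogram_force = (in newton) 1326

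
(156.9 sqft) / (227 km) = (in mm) 0.06421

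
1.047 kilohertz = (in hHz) 10.47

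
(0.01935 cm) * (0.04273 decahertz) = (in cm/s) 0.008268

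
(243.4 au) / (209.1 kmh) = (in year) 1.988e+04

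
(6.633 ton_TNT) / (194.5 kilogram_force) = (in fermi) 1.455e+22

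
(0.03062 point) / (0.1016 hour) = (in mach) 8.673e-11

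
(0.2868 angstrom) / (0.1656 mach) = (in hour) 1.413e-16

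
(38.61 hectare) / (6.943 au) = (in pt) 0.001054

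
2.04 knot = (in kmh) 3.778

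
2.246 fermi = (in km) 2.246e-18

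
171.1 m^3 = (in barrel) 1076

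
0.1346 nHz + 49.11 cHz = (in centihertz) 49.11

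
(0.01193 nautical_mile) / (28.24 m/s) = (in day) 9.055e-06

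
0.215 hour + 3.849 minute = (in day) 0.01163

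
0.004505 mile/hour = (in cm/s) 0.2014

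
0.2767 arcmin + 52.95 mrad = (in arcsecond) 1.094e+04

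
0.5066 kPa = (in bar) 0.005066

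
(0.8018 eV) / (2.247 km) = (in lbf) 1.285e-23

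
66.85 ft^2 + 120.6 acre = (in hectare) 48.81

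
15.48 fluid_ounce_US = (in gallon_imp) 0.1007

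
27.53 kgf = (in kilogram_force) 27.53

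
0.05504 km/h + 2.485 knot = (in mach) 0.003799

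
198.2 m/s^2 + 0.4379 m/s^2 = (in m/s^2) 198.6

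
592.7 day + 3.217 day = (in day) 595.9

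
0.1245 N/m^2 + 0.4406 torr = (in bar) 0.0005887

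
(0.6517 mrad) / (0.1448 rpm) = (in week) 7.106e-08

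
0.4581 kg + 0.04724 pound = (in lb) 1.057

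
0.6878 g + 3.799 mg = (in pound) 0.001525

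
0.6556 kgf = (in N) 6.429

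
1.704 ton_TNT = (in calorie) 1.704e+09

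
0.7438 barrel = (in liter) 118.3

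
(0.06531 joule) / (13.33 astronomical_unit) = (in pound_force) 7.363e-15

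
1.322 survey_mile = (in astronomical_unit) 1.422e-08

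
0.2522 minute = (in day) 0.0001751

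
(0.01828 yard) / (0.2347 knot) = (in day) 1.602e-06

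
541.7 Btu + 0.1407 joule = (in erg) 5.715e+12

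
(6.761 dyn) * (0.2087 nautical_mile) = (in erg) 2.613e+05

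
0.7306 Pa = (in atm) 7.21e-06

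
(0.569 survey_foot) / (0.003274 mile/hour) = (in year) 3.757e-06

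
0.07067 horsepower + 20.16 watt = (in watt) 72.86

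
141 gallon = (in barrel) 3.357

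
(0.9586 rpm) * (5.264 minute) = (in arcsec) 6.54e+06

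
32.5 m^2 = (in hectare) 0.00325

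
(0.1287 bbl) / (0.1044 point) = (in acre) 0.1373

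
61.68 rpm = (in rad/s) 6.459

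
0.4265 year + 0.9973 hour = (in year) 0.4266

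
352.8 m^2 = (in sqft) 3798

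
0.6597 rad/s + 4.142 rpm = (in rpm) 10.44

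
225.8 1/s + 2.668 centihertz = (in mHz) 2.258e+05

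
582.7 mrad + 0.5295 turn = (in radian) 3.91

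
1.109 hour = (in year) 0.0001266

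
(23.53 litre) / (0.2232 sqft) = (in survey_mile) 0.0007051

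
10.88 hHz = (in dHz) 1.088e+04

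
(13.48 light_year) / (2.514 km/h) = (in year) 5.791e+09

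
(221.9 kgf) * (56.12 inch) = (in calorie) 741.4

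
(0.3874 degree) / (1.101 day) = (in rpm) 6.787e-07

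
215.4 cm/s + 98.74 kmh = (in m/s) 29.58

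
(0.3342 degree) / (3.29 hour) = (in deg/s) 2.822e-05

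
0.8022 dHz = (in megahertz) 8.022e-08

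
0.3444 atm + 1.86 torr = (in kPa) 35.14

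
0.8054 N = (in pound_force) 0.1811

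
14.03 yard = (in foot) 42.09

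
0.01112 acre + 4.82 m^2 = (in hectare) 0.004982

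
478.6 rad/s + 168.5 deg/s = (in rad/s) 481.5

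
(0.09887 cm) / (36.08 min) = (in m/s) 4.567e-07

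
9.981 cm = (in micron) 9.981e+04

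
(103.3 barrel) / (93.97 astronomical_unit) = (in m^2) 1.168e-12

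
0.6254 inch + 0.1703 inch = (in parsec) 6.55e-19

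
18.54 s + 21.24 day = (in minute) 3.059e+04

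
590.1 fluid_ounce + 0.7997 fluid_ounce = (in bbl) 0.1099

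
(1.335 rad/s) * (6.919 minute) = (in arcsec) 1.143e+08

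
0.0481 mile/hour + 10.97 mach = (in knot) 7261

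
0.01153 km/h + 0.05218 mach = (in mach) 0.05219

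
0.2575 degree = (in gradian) 0.2861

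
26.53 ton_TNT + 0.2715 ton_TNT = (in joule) 1.121e+11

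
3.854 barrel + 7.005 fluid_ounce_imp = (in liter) 612.9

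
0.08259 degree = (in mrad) 1.441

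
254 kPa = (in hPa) 2540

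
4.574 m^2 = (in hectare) 0.0004574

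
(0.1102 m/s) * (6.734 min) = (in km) 0.04453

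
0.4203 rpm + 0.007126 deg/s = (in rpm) 0.4215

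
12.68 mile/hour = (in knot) 11.02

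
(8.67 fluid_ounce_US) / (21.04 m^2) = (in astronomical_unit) 8.146e-17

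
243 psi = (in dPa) 1.675e+07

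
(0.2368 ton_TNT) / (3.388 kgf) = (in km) 2.982e+04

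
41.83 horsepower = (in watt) 3.119e+04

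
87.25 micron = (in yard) 9.542e-05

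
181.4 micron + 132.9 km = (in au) 8.884e-07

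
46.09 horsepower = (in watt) 3.437e+04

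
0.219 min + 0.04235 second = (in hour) 0.003662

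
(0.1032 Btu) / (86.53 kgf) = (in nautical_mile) 6.928e-05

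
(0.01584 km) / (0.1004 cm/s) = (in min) 262.9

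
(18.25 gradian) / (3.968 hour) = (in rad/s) 2.007e-05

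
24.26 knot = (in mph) 27.92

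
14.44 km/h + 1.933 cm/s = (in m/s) 4.03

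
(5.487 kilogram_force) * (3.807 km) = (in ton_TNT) 4.896e-05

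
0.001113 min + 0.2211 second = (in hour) 7.997e-05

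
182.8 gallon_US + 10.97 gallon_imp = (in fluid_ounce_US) 2.508e+04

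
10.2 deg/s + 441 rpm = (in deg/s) 2656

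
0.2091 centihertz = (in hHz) 2.091e-05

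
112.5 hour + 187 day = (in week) 27.38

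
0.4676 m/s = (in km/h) 1.683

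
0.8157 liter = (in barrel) 0.005131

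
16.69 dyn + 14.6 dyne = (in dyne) 31.29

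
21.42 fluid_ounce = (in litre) 0.6335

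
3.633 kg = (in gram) 3633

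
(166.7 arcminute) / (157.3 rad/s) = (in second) 0.0003083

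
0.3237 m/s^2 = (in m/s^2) 0.3237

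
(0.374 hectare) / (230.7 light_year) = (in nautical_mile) 9.252e-19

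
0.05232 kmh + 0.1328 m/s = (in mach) 0.0004327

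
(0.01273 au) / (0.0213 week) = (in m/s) 1.478e+05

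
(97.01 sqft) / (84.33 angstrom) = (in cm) 1.069e+11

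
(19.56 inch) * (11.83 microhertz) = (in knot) 1.142e-05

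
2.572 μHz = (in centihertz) 0.0002572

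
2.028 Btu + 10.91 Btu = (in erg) 1.365e+11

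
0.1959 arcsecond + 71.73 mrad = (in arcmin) 246.6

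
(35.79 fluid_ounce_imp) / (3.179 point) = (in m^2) 0.9068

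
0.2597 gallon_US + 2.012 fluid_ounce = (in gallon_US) 0.2754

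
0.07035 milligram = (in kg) 7.035e-08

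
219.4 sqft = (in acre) 0.005037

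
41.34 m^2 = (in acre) 0.01022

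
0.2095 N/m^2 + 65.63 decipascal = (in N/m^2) 6.772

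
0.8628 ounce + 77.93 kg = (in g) 7.795e+04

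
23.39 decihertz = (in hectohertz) 0.02339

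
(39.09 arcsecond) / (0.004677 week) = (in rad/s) 6.7e-08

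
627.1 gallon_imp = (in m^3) 2.851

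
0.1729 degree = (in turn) 0.0004803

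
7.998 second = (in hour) 0.002222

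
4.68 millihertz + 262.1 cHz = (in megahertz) 2.626e-06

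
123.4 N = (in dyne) 1.234e+07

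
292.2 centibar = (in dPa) 2.922e+06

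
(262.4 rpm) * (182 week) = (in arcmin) 1.04e+13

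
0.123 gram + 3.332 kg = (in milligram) 3.332e+06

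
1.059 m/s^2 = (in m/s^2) 1.059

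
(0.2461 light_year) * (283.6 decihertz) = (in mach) 1.939e+14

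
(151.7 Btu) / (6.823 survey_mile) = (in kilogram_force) 1.486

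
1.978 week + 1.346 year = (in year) 1.384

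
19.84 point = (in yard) 0.007654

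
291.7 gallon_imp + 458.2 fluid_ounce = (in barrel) 8.426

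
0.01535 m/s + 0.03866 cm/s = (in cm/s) 1.574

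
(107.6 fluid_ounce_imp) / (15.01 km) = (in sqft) 2.192e-06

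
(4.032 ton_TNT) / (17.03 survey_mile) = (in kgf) 6.277e+04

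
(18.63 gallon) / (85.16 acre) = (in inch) 8.056e-06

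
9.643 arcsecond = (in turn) 7.441e-06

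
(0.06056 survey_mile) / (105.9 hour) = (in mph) 0.0005719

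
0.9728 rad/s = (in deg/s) 55.74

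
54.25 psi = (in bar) 3.74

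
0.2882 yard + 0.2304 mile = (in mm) 3.711e+05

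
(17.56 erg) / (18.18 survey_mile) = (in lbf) 1.349e-11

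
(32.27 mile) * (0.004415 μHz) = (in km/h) 0.0008254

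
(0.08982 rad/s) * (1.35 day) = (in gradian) 6.67e+05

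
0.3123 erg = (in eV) 1.949e+11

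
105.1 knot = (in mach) 0.1588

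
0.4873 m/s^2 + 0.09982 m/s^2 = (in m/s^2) 0.5871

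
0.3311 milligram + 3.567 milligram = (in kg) 3.898e-06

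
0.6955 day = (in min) 1002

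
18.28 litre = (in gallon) 4.829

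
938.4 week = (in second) 5.675e+08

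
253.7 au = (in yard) 4.151e+13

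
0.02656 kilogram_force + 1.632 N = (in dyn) 1.892e+05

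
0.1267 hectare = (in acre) 0.3131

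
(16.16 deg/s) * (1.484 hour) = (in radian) 1507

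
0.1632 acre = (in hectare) 0.06604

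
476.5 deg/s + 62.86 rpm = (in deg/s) 853.7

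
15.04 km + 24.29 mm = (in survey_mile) 9.345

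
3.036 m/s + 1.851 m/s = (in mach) 0.01435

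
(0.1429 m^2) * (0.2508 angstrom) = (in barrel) 2.254e-11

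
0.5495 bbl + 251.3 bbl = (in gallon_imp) 8808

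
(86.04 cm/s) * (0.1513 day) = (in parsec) 3.645e-13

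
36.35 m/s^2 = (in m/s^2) 36.35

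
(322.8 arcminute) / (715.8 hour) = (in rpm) 3.48e-07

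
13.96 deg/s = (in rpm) 2.327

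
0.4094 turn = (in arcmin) 8843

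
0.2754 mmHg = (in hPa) 0.3672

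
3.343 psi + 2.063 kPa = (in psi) 3.642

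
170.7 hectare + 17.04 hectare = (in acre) 463.9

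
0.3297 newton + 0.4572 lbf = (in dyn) 2.363e+05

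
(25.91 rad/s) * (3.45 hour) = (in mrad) 3.218e+08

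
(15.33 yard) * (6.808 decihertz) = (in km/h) 34.36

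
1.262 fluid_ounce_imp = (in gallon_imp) 0.007888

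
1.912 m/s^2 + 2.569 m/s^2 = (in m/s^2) 4.481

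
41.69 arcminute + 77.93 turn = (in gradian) 3.117e+04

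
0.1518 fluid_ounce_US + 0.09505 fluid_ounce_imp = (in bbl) 4.522e-05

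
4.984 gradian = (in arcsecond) 1.615e+04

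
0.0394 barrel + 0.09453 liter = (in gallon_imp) 1.399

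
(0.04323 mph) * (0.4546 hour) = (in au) 2.114e-10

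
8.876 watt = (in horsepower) 0.0119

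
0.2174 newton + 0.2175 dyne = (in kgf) 0.02217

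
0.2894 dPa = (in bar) 2.894e-07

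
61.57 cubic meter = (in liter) 6.157e+04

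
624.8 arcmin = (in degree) 10.41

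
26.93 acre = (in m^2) 1.09e+05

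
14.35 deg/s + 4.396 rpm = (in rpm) 6.788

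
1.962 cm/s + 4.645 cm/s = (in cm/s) 6.607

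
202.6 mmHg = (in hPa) 270.1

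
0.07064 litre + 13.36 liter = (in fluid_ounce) 454.1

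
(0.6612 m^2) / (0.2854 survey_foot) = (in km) 0.007601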